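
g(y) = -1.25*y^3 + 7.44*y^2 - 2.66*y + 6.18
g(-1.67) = 37.19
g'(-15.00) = -1069.61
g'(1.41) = 10.87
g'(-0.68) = -14.51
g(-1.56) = 33.18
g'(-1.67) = -37.97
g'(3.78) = 0.00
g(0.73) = 7.72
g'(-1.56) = -35.00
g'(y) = -3.75*y^2 + 14.88*y - 2.66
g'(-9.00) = -440.33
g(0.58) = 6.90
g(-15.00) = 5938.83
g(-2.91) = 107.73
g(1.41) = 13.72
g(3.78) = 34.92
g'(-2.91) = -77.72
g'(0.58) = 4.71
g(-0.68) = 11.82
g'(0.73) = 6.20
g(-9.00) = 1544.01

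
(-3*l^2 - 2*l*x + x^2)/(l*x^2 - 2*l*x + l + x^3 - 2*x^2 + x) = (-3*l + x)/(x^2 - 2*x + 1)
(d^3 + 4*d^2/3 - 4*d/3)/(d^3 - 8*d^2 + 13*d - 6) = d*(3*d^2 + 4*d - 4)/(3*(d^3 - 8*d^2 + 13*d - 6))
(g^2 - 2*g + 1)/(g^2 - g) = (g - 1)/g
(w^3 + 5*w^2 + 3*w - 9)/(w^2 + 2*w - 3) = w + 3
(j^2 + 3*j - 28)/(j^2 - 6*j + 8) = (j + 7)/(j - 2)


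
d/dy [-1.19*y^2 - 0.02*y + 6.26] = -2.38*y - 0.02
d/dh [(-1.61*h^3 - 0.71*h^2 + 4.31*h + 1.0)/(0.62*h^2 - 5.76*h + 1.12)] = (-0.9982*h^4 + 18.5472*h^3 - 3.9922*h^2 - 2.8304*h + 10.5872)/(0.3844*h^4 - 7.1424*h^3 + 34.5664*h^2 - 12.9024*h + 1.2544)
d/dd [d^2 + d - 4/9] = 2*d + 1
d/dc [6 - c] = -1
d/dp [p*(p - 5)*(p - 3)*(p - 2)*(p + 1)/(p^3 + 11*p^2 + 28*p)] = 2*(p^5 + 12*p^4 - 43*p^3 - 263*p^2 + 618*p + 179)/(p^4 + 22*p^3 + 177*p^2 + 616*p + 784)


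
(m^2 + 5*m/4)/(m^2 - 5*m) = (m + 5/4)/(m - 5)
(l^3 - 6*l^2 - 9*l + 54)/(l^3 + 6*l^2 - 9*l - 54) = (l - 6)/(l + 6)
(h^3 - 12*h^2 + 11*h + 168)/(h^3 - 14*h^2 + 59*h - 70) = (h^2 - 5*h - 24)/(h^2 - 7*h + 10)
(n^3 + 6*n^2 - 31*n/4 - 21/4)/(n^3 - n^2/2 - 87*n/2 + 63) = (n + 1/2)/(n - 6)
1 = 1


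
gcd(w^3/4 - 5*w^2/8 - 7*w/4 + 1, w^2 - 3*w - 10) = w + 2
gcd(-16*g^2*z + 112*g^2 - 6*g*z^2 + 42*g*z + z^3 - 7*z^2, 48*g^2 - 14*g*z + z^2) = -8*g + z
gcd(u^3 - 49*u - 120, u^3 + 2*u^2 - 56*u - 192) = u - 8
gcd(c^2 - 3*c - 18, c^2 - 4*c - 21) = c + 3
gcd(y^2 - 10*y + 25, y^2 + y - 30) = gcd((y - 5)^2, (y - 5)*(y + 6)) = y - 5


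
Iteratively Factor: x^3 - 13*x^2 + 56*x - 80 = (x - 4)*(x^2 - 9*x + 20) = (x - 5)*(x - 4)*(x - 4)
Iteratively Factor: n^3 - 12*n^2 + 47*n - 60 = (n - 5)*(n^2 - 7*n + 12) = (n - 5)*(n - 4)*(n - 3)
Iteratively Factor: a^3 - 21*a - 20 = (a - 5)*(a^2 + 5*a + 4) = (a - 5)*(a + 1)*(a + 4)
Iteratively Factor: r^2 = (r)*(r)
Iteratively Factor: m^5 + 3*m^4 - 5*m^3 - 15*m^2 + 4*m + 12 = (m - 1)*(m^4 + 4*m^3 - m^2 - 16*m - 12) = (m - 2)*(m - 1)*(m^3 + 6*m^2 + 11*m + 6) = (m - 2)*(m - 1)*(m + 2)*(m^2 + 4*m + 3) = (m - 2)*(m - 1)*(m + 1)*(m + 2)*(m + 3)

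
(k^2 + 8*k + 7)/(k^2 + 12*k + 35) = (k + 1)/(k + 5)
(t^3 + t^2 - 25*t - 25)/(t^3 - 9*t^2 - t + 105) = (t^2 + 6*t + 5)/(t^2 - 4*t - 21)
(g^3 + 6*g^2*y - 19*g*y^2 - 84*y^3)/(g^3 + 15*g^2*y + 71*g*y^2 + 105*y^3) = (g - 4*y)/(g + 5*y)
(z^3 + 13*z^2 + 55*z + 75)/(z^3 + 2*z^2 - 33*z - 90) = (z + 5)/(z - 6)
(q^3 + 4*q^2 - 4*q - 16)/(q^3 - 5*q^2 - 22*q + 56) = (q + 2)/(q - 7)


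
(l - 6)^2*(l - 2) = l^3 - 14*l^2 + 60*l - 72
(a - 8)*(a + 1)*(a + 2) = a^3 - 5*a^2 - 22*a - 16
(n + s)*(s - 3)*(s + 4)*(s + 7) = n*s^3 + 8*n*s^2 - 5*n*s - 84*n + s^4 + 8*s^3 - 5*s^2 - 84*s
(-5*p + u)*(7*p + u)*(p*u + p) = -35*p^3*u - 35*p^3 + 2*p^2*u^2 + 2*p^2*u + p*u^3 + p*u^2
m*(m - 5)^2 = m^3 - 10*m^2 + 25*m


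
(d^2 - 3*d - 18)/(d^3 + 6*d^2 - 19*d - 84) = (d - 6)/(d^2 + 3*d - 28)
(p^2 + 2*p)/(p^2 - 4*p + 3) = p*(p + 2)/(p^2 - 4*p + 3)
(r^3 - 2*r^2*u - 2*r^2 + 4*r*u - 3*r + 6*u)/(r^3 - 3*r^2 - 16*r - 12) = (r^2 - 2*r*u - 3*r + 6*u)/(r^2 - 4*r - 12)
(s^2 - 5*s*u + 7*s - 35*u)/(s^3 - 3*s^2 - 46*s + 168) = (s - 5*u)/(s^2 - 10*s + 24)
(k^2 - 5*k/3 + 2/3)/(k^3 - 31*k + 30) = (k - 2/3)/(k^2 + k - 30)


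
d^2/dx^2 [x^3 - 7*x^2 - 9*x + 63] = 6*x - 14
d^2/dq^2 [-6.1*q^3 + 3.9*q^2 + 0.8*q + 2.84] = 7.8 - 36.6*q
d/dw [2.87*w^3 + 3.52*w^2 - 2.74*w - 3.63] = 8.61*w^2 + 7.04*w - 2.74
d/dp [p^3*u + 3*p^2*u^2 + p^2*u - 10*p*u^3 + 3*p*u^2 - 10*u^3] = u*(3*p^2 + 6*p*u + 2*p - 10*u^2 + 3*u)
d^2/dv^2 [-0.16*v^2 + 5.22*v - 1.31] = -0.320000000000000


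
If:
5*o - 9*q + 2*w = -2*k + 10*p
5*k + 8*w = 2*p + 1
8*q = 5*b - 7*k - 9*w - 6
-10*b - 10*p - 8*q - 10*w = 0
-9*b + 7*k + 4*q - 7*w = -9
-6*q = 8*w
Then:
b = 3067/2436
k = -2/609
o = -12227/6090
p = -1549/1218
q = 155/609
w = -155/812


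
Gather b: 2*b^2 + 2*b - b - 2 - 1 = 2*b^2 + b - 3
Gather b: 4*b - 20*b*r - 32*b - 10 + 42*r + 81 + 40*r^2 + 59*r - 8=b*(-20*r - 28) + 40*r^2 + 101*r + 63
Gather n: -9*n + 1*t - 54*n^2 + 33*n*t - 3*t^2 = -54*n^2 + n*(33*t - 9) - 3*t^2 + t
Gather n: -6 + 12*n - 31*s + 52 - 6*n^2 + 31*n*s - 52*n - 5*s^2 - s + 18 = -6*n^2 + n*(31*s - 40) - 5*s^2 - 32*s + 64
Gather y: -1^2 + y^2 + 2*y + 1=y^2 + 2*y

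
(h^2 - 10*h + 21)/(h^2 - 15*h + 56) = (h - 3)/(h - 8)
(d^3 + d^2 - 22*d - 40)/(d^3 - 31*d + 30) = (d^2 + 6*d + 8)/(d^2 + 5*d - 6)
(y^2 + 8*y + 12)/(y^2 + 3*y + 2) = (y + 6)/(y + 1)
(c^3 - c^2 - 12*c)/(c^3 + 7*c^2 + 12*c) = (c - 4)/(c + 4)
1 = 1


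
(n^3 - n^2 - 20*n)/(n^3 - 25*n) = (n + 4)/(n + 5)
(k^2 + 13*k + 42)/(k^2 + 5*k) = (k^2 + 13*k + 42)/(k*(k + 5))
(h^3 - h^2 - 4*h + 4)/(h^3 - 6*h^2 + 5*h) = (h^2 - 4)/(h*(h - 5))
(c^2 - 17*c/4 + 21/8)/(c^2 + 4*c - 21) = (8*c^2 - 34*c + 21)/(8*(c^2 + 4*c - 21))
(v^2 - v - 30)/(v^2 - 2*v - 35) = (v - 6)/(v - 7)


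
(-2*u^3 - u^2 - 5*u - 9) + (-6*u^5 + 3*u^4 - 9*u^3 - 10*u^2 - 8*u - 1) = -6*u^5 + 3*u^4 - 11*u^3 - 11*u^2 - 13*u - 10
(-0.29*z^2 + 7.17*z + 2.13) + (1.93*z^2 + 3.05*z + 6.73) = 1.64*z^2 + 10.22*z + 8.86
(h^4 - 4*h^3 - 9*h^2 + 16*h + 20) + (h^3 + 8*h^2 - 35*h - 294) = h^4 - 3*h^3 - h^2 - 19*h - 274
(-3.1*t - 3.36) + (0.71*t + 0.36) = -2.39*t - 3.0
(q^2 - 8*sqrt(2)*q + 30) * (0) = 0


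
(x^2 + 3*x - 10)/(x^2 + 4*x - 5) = (x - 2)/(x - 1)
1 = 1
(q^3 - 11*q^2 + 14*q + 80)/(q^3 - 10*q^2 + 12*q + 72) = (q^2 - 13*q + 40)/(q^2 - 12*q + 36)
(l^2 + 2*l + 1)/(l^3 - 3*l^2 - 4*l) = (l + 1)/(l*(l - 4))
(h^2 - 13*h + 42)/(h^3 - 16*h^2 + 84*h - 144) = (h - 7)/(h^2 - 10*h + 24)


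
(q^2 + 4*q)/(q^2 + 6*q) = (q + 4)/(q + 6)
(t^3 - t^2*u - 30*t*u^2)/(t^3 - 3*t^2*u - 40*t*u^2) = (t - 6*u)/(t - 8*u)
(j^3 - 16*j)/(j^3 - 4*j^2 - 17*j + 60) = j*(j - 4)/(j^2 - 8*j + 15)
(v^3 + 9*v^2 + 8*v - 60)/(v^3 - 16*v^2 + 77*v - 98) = (v^2 + 11*v + 30)/(v^2 - 14*v + 49)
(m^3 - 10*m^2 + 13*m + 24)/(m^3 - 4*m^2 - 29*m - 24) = (m - 3)/(m + 3)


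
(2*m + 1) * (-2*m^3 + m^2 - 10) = -4*m^4 + m^2 - 20*m - 10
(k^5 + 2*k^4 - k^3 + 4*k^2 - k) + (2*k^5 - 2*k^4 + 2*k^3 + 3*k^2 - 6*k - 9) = 3*k^5 + k^3 + 7*k^2 - 7*k - 9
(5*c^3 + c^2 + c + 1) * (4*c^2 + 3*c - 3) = 20*c^5 + 19*c^4 - 8*c^3 + 4*c^2 - 3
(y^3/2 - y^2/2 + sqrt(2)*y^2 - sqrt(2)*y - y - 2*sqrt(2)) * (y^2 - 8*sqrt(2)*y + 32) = y^5/2 - 3*sqrt(2)*y^4 - y^4/2 - y^3 + 3*sqrt(2)*y^3 + 38*sqrt(2)*y^2 - 32*sqrt(2)*y - 64*sqrt(2)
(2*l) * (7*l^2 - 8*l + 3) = 14*l^3 - 16*l^2 + 6*l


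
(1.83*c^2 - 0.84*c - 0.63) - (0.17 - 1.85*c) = 1.83*c^2 + 1.01*c - 0.8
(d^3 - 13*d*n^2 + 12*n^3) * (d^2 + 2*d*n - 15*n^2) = d^5 + 2*d^4*n - 28*d^3*n^2 - 14*d^2*n^3 + 219*d*n^4 - 180*n^5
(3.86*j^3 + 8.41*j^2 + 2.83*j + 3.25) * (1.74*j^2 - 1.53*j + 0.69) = 6.7164*j^5 + 8.7276*j^4 - 5.2797*j^3 + 7.128*j^2 - 3.0198*j + 2.2425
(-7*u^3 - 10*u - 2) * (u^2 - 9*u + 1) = -7*u^5 + 63*u^4 - 17*u^3 + 88*u^2 + 8*u - 2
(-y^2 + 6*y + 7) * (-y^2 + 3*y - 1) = y^4 - 9*y^3 + 12*y^2 + 15*y - 7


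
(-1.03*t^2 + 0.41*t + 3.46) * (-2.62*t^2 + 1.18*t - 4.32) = 2.6986*t^4 - 2.2896*t^3 - 4.1318*t^2 + 2.3116*t - 14.9472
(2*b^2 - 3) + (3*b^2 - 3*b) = 5*b^2 - 3*b - 3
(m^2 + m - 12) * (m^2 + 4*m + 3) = m^4 + 5*m^3 - 5*m^2 - 45*m - 36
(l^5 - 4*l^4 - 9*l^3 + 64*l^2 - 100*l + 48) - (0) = l^5 - 4*l^4 - 9*l^3 + 64*l^2 - 100*l + 48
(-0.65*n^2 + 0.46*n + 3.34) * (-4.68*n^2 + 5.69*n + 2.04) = 3.042*n^4 - 5.8513*n^3 - 14.3398*n^2 + 19.943*n + 6.8136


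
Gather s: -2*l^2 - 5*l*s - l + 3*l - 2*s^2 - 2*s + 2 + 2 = -2*l^2 + 2*l - 2*s^2 + s*(-5*l - 2) + 4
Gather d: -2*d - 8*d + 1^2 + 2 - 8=-10*d - 5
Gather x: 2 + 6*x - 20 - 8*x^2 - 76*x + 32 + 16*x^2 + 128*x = 8*x^2 + 58*x + 14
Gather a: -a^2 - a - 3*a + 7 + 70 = -a^2 - 4*a + 77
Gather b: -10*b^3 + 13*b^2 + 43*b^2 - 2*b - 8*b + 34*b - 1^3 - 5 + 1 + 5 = -10*b^3 + 56*b^2 + 24*b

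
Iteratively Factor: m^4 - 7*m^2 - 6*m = (m - 3)*(m^3 + 3*m^2 + 2*m) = (m - 3)*(m + 1)*(m^2 + 2*m) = m*(m - 3)*(m + 1)*(m + 2)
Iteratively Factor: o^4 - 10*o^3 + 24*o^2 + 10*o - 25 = (o + 1)*(o^3 - 11*o^2 + 35*o - 25) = (o - 5)*(o + 1)*(o^2 - 6*o + 5) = (o - 5)*(o - 1)*(o + 1)*(o - 5)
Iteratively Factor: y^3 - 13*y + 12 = (y - 3)*(y^2 + 3*y - 4) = (y - 3)*(y + 4)*(y - 1)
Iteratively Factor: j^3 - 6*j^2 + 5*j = (j - 5)*(j^2 - j) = j*(j - 5)*(j - 1)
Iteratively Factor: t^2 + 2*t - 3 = (t - 1)*(t + 3)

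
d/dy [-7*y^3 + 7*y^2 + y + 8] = -21*y^2 + 14*y + 1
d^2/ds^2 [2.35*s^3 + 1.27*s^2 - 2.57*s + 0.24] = 14.1*s + 2.54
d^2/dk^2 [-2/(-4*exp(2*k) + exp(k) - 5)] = 2*((1 - 16*exp(k))*(4*exp(2*k) - exp(k) + 5) + 2*(8*exp(k) - 1)^2*exp(k))*exp(k)/(4*exp(2*k) - exp(k) + 5)^3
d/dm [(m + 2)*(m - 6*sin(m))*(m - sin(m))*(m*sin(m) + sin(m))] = -(m + 1)*(m + 2)*(m - 6*sin(m))*(cos(m) - 1)*sin(m) - (m + 1)*(m + 2)*(m - sin(m))*(6*cos(m) - 1)*sin(m) + (m + 1)*(m - 6*sin(m))*(m - sin(m))*sin(m) + (m + 2)*(m - 6*sin(m))*(m - sin(m))*(m*cos(m) + sqrt(2)*sin(m + pi/4))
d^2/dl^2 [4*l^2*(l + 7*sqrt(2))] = 24*l + 56*sqrt(2)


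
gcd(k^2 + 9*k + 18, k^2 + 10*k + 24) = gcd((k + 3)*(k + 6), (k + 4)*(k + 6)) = k + 6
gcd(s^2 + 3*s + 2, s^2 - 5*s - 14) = s + 2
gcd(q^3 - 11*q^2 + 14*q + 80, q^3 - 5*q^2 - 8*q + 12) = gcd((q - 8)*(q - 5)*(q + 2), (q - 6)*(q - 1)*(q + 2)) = q + 2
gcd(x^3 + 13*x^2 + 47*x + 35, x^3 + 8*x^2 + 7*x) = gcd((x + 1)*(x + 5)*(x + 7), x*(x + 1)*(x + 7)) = x^2 + 8*x + 7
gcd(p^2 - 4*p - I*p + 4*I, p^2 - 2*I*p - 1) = p - I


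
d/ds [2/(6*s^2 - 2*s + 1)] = 4*(1 - 6*s)/(6*s^2 - 2*s + 1)^2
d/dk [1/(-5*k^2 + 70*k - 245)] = 2*(k - 7)/(5*(k^2 - 14*k + 49)^2)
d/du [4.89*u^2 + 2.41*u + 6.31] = 9.78*u + 2.41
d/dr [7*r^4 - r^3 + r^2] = r*(28*r^2 - 3*r + 2)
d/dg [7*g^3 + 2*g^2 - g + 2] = 21*g^2 + 4*g - 1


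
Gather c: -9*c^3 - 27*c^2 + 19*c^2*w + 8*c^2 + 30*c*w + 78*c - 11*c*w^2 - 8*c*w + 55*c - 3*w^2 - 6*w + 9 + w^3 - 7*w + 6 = -9*c^3 + c^2*(19*w - 19) + c*(-11*w^2 + 22*w + 133) + w^3 - 3*w^2 - 13*w + 15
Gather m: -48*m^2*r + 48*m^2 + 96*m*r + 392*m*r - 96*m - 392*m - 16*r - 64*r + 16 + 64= m^2*(48 - 48*r) + m*(488*r - 488) - 80*r + 80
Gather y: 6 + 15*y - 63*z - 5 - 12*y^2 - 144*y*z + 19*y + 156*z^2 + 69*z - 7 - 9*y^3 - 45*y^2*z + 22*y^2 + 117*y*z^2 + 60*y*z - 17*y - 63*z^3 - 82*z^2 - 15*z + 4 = -9*y^3 + y^2*(10 - 45*z) + y*(117*z^2 - 84*z + 17) - 63*z^3 + 74*z^2 - 9*z - 2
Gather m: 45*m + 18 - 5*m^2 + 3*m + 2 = -5*m^2 + 48*m + 20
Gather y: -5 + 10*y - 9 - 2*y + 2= 8*y - 12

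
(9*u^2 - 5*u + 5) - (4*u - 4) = 9*u^2 - 9*u + 9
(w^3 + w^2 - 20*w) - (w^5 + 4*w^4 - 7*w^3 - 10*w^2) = -w^5 - 4*w^4 + 8*w^3 + 11*w^2 - 20*w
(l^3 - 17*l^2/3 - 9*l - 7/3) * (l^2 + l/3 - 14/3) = l^5 - 16*l^4/3 - 140*l^3/9 + 190*l^2/9 + 371*l/9 + 98/9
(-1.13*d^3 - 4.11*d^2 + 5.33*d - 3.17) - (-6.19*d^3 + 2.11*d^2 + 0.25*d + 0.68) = 5.06*d^3 - 6.22*d^2 + 5.08*d - 3.85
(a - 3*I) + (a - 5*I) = 2*a - 8*I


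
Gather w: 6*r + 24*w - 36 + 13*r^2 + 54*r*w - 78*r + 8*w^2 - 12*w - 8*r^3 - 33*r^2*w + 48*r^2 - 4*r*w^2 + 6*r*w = -8*r^3 + 61*r^2 - 72*r + w^2*(8 - 4*r) + w*(-33*r^2 + 60*r + 12) - 36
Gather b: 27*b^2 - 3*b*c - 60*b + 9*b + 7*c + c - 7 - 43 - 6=27*b^2 + b*(-3*c - 51) + 8*c - 56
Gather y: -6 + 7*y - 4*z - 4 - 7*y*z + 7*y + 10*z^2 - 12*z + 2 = y*(14 - 7*z) + 10*z^2 - 16*z - 8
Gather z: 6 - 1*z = 6 - z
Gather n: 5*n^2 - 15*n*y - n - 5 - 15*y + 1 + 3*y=5*n^2 + n*(-15*y - 1) - 12*y - 4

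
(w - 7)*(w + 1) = w^2 - 6*w - 7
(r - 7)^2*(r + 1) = r^3 - 13*r^2 + 35*r + 49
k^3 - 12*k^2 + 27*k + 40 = (k - 8)*(k - 5)*(k + 1)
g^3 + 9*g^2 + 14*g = g*(g + 2)*(g + 7)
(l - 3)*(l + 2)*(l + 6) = l^3 + 5*l^2 - 12*l - 36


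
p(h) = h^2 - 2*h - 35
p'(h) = 2*h - 2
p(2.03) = -34.94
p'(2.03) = 2.06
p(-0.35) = -34.18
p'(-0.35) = -2.70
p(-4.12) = -9.79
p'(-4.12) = -10.24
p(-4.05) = -10.50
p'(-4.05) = -10.10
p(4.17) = -25.95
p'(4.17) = 6.34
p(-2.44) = -24.17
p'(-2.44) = -6.88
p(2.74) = -32.97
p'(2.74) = 3.48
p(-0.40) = -34.04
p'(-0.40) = -2.80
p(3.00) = -32.00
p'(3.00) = 4.00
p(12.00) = 85.00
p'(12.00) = 22.00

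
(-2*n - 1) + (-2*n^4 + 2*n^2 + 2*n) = -2*n^4 + 2*n^2 - 1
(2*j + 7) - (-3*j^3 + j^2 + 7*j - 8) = 3*j^3 - j^2 - 5*j + 15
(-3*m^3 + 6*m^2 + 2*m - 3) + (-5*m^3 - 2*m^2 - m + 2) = -8*m^3 + 4*m^2 + m - 1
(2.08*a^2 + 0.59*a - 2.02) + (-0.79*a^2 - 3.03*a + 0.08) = 1.29*a^2 - 2.44*a - 1.94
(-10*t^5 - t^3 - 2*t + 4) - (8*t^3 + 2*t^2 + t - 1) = -10*t^5 - 9*t^3 - 2*t^2 - 3*t + 5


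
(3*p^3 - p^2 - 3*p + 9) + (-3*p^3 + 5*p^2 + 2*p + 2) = 4*p^2 - p + 11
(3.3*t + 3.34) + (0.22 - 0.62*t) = 2.68*t + 3.56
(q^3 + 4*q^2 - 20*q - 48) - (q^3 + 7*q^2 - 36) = -3*q^2 - 20*q - 12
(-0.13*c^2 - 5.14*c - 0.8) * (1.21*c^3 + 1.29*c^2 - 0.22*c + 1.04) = -0.1573*c^5 - 6.3871*c^4 - 7.57*c^3 - 0.0364*c^2 - 5.1696*c - 0.832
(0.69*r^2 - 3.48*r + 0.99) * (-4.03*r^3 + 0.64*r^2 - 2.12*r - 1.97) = -2.7807*r^5 + 14.466*r^4 - 7.6797*r^3 + 6.6519*r^2 + 4.7568*r - 1.9503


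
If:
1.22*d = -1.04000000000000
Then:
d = -0.85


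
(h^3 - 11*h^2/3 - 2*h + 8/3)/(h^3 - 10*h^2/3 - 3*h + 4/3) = (3*h - 2)/(3*h - 1)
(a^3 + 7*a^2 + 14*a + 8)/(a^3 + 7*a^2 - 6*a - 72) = (a^2 + 3*a + 2)/(a^2 + 3*a - 18)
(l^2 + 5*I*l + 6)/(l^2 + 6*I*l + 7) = (l + 6*I)/(l + 7*I)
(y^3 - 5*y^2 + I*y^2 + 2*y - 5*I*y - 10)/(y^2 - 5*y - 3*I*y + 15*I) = (y^2 + I*y + 2)/(y - 3*I)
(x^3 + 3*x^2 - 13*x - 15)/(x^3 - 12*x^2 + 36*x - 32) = (x^3 + 3*x^2 - 13*x - 15)/(x^3 - 12*x^2 + 36*x - 32)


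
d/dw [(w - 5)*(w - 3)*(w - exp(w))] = (1 - exp(w))*(w - 5)*(w - 3) + (w - 5)*(w - exp(w)) + (w - 3)*(w - exp(w))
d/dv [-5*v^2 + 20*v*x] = -10*v + 20*x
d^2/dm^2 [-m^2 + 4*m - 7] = -2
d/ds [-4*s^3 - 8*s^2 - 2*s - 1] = -12*s^2 - 16*s - 2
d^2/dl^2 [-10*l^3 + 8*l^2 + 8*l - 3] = 16 - 60*l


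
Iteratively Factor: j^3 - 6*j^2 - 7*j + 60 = (j - 4)*(j^2 - 2*j - 15) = (j - 4)*(j + 3)*(j - 5)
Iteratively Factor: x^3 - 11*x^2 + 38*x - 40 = (x - 5)*(x^2 - 6*x + 8) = (x - 5)*(x - 2)*(x - 4)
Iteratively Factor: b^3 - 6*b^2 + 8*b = (b - 2)*(b^2 - 4*b) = b*(b - 2)*(b - 4)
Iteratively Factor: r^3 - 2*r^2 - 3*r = (r)*(r^2 - 2*r - 3) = r*(r - 3)*(r + 1)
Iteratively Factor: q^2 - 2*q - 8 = (q - 4)*(q + 2)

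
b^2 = b^2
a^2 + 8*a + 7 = (a + 1)*(a + 7)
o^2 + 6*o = o*(o + 6)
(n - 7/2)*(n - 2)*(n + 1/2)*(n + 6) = n^4 + n^3 - 103*n^2/4 + 29*n + 21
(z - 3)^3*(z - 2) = z^4 - 11*z^3 + 45*z^2 - 81*z + 54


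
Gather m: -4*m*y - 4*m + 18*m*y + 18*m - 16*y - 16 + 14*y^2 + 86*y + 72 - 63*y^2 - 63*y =m*(14*y + 14) - 49*y^2 + 7*y + 56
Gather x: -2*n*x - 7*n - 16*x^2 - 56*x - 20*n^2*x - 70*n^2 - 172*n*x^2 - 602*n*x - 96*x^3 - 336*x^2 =-70*n^2 - 7*n - 96*x^3 + x^2*(-172*n - 352) + x*(-20*n^2 - 604*n - 56)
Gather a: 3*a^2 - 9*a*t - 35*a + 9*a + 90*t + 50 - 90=3*a^2 + a*(-9*t - 26) + 90*t - 40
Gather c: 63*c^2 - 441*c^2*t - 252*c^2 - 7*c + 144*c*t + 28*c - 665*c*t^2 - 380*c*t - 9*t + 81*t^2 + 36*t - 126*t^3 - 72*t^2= c^2*(-441*t - 189) + c*(-665*t^2 - 236*t + 21) - 126*t^3 + 9*t^2 + 27*t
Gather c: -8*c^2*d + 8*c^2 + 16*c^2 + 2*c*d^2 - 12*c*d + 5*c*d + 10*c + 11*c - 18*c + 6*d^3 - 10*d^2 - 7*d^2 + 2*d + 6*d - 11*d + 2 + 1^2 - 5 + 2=c^2*(24 - 8*d) + c*(2*d^2 - 7*d + 3) + 6*d^3 - 17*d^2 - 3*d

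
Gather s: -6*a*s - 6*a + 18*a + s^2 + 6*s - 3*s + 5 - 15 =12*a + s^2 + s*(3 - 6*a) - 10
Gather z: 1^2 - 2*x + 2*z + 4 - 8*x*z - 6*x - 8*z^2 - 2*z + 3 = -8*x*z - 8*x - 8*z^2 + 8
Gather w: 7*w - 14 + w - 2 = 8*w - 16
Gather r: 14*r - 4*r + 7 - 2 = 10*r + 5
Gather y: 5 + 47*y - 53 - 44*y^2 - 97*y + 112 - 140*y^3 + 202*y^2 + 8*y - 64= -140*y^3 + 158*y^2 - 42*y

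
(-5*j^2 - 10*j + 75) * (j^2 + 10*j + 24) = -5*j^4 - 60*j^3 - 145*j^2 + 510*j + 1800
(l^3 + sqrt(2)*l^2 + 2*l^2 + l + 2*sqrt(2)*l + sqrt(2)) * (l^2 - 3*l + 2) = l^5 - l^4 + sqrt(2)*l^4 - 3*l^3 - sqrt(2)*l^3 - 3*sqrt(2)*l^2 + l^2 + sqrt(2)*l + 2*l + 2*sqrt(2)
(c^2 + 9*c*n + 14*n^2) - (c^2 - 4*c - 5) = 9*c*n + 4*c + 14*n^2 + 5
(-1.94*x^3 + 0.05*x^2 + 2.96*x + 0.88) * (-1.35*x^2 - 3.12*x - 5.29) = 2.619*x^5 + 5.9853*x^4 + 6.1106*x^3 - 10.6877*x^2 - 18.404*x - 4.6552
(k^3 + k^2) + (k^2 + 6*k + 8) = k^3 + 2*k^2 + 6*k + 8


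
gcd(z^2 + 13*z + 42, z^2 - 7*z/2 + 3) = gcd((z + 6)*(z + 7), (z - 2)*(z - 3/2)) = 1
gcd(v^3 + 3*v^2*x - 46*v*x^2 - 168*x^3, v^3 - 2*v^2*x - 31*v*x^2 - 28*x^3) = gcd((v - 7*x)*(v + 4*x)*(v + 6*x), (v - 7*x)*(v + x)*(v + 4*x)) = -v^2 + 3*v*x + 28*x^2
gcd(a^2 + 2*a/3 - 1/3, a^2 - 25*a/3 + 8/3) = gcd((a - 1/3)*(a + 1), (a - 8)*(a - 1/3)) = a - 1/3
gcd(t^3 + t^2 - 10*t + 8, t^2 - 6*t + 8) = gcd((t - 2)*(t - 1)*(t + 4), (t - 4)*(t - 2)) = t - 2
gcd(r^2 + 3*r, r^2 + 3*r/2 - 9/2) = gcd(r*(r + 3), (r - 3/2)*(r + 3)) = r + 3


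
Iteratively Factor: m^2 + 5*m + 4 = (m + 1)*(m + 4)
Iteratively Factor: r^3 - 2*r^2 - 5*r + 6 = (r - 1)*(r^2 - r - 6) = (r - 1)*(r + 2)*(r - 3)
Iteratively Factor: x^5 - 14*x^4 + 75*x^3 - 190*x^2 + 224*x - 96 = (x - 3)*(x^4 - 11*x^3 + 42*x^2 - 64*x + 32) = (x - 4)*(x - 3)*(x^3 - 7*x^2 + 14*x - 8) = (x - 4)*(x - 3)*(x - 1)*(x^2 - 6*x + 8) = (x - 4)^2*(x - 3)*(x - 1)*(x - 2)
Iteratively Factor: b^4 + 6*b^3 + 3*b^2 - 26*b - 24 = (b + 3)*(b^3 + 3*b^2 - 6*b - 8) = (b + 1)*(b + 3)*(b^2 + 2*b - 8) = (b - 2)*(b + 1)*(b + 3)*(b + 4)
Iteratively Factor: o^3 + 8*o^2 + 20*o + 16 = (o + 2)*(o^2 + 6*o + 8) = (o + 2)^2*(o + 4)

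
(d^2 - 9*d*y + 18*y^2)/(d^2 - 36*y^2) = (d - 3*y)/(d + 6*y)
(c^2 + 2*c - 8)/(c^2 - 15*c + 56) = (c^2 + 2*c - 8)/(c^2 - 15*c + 56)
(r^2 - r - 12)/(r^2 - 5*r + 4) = (r + 3)/(r - 1)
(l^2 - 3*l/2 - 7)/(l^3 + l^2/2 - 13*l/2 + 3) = (2*l^2 - 3*l - 14)/(2*l^3 + l^2 - 13*l + 6)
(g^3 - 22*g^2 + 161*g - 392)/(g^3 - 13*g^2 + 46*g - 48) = (g^2 - 14*g + 49)/(g^2 - 5*g + 6)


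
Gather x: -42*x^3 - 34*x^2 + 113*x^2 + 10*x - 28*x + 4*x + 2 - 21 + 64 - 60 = -42*x^3 + 79*x^2 - 14*x - 15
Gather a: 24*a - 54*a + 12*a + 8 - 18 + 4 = -18*a - 6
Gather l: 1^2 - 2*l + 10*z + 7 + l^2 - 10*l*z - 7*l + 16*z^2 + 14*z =l^2 + l*(-10*z - 9) + 16*z^2 + 24*z + 8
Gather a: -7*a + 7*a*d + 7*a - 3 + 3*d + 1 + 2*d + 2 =7*a*d + 5*d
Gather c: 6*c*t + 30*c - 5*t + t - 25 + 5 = c*(6*t + 30) - 4*t - 20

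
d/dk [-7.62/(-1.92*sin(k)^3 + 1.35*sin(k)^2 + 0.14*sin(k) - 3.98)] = (-43.8912*sin(k)^2 + 20.574*sin(k) + 1.0668)*cos(k)/(1.92*sin(k)^3 - 1.35*sin(k)^2 - 0.14*sin(k) + 3.98)^2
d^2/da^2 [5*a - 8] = 0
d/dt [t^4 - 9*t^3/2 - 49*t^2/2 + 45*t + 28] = 4*t^3 - 27*t^2/2 - 49*t + 45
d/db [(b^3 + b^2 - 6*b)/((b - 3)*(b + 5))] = (b^4 + 4*b^3 - 37*b^2 - 30*b + 90)/(b^4 + 4*b^3 - 26*b^2 - 60*b + 225)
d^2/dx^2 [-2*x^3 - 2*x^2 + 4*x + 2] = -12*x - 4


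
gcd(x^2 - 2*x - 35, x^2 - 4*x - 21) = x - 7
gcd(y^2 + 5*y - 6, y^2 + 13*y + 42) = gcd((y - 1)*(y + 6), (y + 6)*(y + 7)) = y + 6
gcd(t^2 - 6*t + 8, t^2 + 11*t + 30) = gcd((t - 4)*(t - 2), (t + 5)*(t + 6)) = 1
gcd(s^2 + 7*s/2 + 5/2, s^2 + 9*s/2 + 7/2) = s + 1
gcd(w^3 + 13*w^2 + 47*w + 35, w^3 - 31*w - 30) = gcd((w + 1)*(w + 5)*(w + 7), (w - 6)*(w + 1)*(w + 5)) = w^2 + 6*w + 5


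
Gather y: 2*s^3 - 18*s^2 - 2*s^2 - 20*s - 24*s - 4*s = 2*s^3 - 20*s^2 - 48*s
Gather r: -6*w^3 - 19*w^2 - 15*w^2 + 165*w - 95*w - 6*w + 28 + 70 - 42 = -6*w^3 - 34*w^2 + 64*w + 56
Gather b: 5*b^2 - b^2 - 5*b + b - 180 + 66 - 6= 4*b^2 - 4*b - 120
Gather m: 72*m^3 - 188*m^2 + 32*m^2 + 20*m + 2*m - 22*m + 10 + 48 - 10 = 72*m^3 - 156*m^2 + 48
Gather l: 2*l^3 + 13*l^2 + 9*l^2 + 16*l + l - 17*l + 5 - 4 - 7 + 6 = 2*l^3 + 22*l^2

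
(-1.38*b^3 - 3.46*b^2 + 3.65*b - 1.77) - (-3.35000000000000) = -1.38*b^3 - 3.46*b^2 + 3.65*b + 1.58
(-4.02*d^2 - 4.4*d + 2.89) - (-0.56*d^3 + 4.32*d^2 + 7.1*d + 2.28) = 0.56*d^3 - 8.34*d^2 - 11.5*d + 0.61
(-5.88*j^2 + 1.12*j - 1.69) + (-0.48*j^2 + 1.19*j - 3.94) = -6.36*j^2 + 2.31*j - 5.63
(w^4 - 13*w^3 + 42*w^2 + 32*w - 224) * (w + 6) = w^5 - 7*w^4 - 36*w^3 + 284*w^2 - 32*w - 1344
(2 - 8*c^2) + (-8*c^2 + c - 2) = -16*c^2 + c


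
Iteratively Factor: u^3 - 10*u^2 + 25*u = (u - 5)*(u^2 - 5*u) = (u - 5)^2*(u)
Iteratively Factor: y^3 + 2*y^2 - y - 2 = (y - 1)*(y^2 + 3*y + 2) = (y - 1)*(y + 1)*(y + 2)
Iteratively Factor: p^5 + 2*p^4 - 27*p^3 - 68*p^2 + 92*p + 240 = (p + 4)*(p^4 - 2*p^3 - 19*p^2 + 8*p + 60) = (p + 2)*(p + 4)*(p^3 - 4*p^2 - 11*p + 30) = (p - 5)*(p + 2)*(p + 4)*(p^2 + p - 6) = (p - 5)*(p + 2)*(p + 3)*(p + 4)*(p - 2)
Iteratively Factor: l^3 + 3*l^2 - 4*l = (l - 1)*(l^2 + 4*l) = l*(l - 1)*(l + 4)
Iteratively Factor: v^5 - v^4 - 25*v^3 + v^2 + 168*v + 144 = (v - 4)*(v^4 + 3*v^3 - 13*v^2 - 51*v - 36) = (v - 4)*(v + 3)*(v^3 - 13*v - 12) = (v - 4)*(v + 1)*(v + 3)*(v^2 - v - 12) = (v - 4)^2*(v + 1)*(v + 3)*(v + 3)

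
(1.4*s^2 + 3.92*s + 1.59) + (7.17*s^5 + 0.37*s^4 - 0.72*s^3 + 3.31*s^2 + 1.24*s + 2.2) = 7.17*s^5 + 0.37*s^4 - 0.72*s^3 + 4.71*s^2 + 5.16*s + 3.79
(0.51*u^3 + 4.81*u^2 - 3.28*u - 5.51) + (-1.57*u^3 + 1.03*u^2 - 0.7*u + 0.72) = -1.06*u^3 + 5.84*u^2 - 3.98*u - 4.79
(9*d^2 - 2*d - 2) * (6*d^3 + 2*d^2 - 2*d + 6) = 54*d^5 + 6*d^4 - 34*d^3 + 54*d^2 - 8*d - 12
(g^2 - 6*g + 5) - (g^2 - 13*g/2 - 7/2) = g/2 + 17/2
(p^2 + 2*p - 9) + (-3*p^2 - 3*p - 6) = -2*p^2 - p - 15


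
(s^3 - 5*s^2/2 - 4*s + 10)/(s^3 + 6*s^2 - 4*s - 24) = (s - 5/2)/(s + 6)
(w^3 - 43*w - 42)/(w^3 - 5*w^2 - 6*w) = (w^2 - w - 42)/(w*(w - 6))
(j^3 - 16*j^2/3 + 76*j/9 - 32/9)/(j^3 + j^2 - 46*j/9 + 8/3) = (3*j^2 - 14*j + 16)/(3*j^2 + 5*j - 12)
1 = 1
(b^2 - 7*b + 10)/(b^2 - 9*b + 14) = (b - 5)/(b - 7)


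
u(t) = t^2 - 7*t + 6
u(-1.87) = 22.59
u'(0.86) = -5.28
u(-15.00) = 336.00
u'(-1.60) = -10.20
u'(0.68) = -5.64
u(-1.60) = 19.76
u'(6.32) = 5.64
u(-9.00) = 150.00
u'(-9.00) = -25.00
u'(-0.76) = -8.52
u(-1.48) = 18.55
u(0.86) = 0.72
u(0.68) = 1.70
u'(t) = 2*t - 7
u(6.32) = 1.70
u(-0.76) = 11.90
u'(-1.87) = -10.74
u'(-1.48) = -9.96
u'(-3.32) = -13.64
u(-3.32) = 40.26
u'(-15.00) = -37.00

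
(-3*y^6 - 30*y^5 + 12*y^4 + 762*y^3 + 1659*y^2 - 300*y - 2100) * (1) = -3*y^6 - 30*y^5 + 12*y^4 + 762*y^3 + 1659*y^2 - 300*y - 2100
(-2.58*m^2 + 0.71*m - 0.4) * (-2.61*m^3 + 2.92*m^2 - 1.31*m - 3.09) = 6.7338*m^5 - 9.3867*m^4 + 6.497*m^3 + 5.8741*m^2 - 1.6699*m + 1.236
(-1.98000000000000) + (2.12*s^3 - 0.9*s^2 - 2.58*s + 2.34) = 2.12*s^3 - 0.9*s^2 - 2.58*s + 0.36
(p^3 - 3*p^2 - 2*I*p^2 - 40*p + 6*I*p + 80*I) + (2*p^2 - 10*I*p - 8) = p^3 - p^2 - 2*I*p^2 - 40*p - 4*I*p - 8 + 80*I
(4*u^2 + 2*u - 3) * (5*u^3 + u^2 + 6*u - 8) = 20*u^5 + 14*u^4 + 11*u^3 - 23*u^2 - 34*u + 24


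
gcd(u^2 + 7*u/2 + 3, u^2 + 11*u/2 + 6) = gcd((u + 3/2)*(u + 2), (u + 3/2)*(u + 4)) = u + 3/2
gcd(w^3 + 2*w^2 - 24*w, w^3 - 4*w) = w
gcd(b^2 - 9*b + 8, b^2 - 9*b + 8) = b^2 - 9*b + 8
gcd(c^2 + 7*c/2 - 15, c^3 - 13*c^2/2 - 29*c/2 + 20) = 1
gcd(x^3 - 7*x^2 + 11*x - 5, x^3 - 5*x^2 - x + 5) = x^2 - 6*x + 5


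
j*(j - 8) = j^2 - 8*j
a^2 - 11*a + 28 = (a - 7)*(a - 4)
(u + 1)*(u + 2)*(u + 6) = u^3 + 9*u^2 + 20*u + 12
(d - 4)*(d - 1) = d^2 - 5*d + 4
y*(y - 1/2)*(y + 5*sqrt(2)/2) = y^3 - y^2/2 + 5*sqrt(2)*y^2/2 - 5*sqrt(2)*y/4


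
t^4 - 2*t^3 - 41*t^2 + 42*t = t*(t - 7)*(t - 1)*(t + 6)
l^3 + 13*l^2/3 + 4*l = l*(l + 4/3)*(l + 3)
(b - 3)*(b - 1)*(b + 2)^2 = b^4 - 9*b^2 - 4*b + 12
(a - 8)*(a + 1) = a^2 - 7*a - 8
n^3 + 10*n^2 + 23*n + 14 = (n + 1)*(n + 2)*(n + 7)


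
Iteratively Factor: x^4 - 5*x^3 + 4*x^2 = (x)*(x^3 - 5*x^2 + 4*x) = x*(x - 1)*(x^2 - 4*x) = x*(x - 4)*(x - 1)*(x)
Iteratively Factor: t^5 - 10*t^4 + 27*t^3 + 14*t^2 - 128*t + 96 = (t - 4)*(t^4 - 6*t^3 + 3*t^2 + 26*t - 24) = (t - 4)*(t - 1)*(t^3 - 5*t^2 - 2*t + 24) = (t - 4)*(t - 3)*(t - 1)*(t^2 - 2*t - 8) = (t - 4)^2*(t - 3)*(t - 1)*(t + 2)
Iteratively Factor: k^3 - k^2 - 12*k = (k + 3)*(k^2 - 4*k) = (k - 4)*(k + 3)*(k)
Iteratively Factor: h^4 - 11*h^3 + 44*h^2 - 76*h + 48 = (h - 2)*(h^3 - 9*h^2 + 26*h - 24) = (h - 2)^2*(h^2 - 7*h + 12) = (h - 3)*(h - 2)^2*(h - 4)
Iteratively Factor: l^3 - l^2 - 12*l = (l)*(l^2 - l - 12) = l*(l - 4)*(l + 3)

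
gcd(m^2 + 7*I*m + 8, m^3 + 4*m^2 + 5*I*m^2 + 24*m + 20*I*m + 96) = m + 8*I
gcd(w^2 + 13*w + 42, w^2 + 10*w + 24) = w + 6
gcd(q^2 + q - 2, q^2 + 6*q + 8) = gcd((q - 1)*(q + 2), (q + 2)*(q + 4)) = q + 2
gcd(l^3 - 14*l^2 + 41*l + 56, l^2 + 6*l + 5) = l + 1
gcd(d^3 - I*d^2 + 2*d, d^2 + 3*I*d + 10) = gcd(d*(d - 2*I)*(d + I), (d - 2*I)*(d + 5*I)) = d - 2*I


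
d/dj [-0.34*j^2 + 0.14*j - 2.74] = 0.14 - 0.68*j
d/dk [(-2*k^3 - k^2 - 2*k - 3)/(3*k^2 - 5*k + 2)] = (-6*k^4 + 20*k^3 - k^2 + 14*k - 19)/(9*k^4 - 30*k^3 + 37*k^2 - 20*k + 4)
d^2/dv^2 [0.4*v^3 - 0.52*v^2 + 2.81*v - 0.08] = 2.4*v - 1.04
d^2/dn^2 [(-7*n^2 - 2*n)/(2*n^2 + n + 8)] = 12*(n^3 + 56*n^2 + 16*n - 72)/(8*n^6 + 12*n^5 + 102*n^4 + 97*n^3 + 408*n^2 + 192*n + 512)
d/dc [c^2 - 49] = 2*c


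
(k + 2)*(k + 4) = k^2 + 6*k + 8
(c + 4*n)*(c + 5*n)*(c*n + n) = c^3*n + 9*c^2*n^2 + c^2*n + 20*c*n^3 + 9*c*n^2 + 20*n^3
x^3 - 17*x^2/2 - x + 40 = (x - 8)*(x - 5/2)*(x + 2)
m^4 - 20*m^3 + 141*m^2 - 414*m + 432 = (m - 8)*(m - 6)*(m - 3)^2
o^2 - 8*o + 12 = (o - 6)*(o - 2)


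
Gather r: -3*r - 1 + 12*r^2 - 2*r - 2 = 12*r^2 - 5*r - 3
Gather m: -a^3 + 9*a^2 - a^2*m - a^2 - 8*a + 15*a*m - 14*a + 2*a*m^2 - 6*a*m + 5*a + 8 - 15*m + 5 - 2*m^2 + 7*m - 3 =-a^3 + 8*a^2 - 17*a + m^2*(2*a - 2) + m*(-a^2 + 9*a - 8) + 10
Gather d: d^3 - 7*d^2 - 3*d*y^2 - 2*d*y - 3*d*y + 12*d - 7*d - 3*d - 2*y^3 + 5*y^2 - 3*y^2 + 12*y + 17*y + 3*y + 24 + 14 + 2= d^3 - 7*d^2 + d*(-3*y^2 - 5*y + 2) - 2*y^3 + 2*y^2 + 32*y + 40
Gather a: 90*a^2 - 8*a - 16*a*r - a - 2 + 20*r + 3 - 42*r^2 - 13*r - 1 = 90*a^2 + a*(-16*r - 9) - 42*r^2 + 7*r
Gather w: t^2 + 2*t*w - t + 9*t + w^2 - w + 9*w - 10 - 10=t^2 + 8*t + w^2 + w*(2*t + 8) - 20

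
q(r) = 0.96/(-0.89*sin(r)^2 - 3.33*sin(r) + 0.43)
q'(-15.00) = -0.32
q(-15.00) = 0.43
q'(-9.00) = -0.83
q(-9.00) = 0.58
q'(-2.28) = -0.21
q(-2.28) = 0.39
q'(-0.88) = 0.20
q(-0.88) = 0.39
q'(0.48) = 2.10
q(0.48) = -0.74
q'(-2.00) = -0.09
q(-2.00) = 0.35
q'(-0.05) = 8.80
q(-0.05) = 1.62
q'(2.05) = -0.21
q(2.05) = -0.30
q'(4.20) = -0.12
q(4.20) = 0.36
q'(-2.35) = -0.25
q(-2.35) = 0.41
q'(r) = 0.96*(1.78*sin(r)*cos(r) + 3.33*cos(r))/(-0.89*sin(r)^2 - 3.33*sin(r) + 0.43)^2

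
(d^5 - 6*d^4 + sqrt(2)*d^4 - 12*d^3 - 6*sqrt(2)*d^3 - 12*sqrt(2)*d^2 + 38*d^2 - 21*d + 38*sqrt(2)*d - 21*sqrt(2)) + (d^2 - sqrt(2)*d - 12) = d^5 - 6*d^4 + sqrt(2)*d^4 - 12*d^3 - 6*sqrt(2)*d^3 - 12*sqrt(2)*d^2 + 39*d^2 - 21*d + 37*sqrt(2)*d - 21*sqrt(2) - 12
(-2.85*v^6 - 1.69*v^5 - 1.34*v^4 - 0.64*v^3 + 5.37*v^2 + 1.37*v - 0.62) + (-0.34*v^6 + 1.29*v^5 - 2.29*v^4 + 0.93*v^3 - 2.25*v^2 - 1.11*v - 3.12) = -3.19*v^6 - 0.4*v^5 - 3.63*v^4 + 0.29*v^3 + 3.12*v^2 + 0.26*v - 3.74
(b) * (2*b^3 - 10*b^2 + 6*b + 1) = 2*b^4 - 10*b^3 + 6*b^2 + b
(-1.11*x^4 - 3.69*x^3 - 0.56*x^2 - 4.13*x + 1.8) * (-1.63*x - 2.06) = 1.8093*x^5 + 8.3013*x^4 + 8.5142*x^3 + 7.8855*x^2 + 5.5738*x - 3.708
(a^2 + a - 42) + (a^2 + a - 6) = 2*a^2 + 2*a - 48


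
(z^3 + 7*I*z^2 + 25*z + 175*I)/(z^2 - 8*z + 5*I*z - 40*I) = (z^2 + 2*I*z + 35)/(z - 8)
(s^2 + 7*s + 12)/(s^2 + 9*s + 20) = (s + 3)/(s + 5)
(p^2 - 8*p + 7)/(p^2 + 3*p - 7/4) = 4*(p^2 - 8*p + 7)/(4*p^2 + 12*p - 7)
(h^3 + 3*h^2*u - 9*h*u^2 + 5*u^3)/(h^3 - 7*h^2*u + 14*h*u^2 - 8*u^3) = (h^2 + 4*h*u - 5*u^2)/(h^2 - 6*h*u + 8*u^2)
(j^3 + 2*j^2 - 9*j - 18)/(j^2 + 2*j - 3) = (j^2 - j - 6)/(j - 1)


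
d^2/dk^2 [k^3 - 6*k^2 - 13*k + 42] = 6*k - 12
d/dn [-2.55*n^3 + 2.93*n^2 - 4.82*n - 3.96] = -7.65*n^2 + 5.86*n - 4.82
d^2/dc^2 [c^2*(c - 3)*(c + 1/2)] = 12*c^2 - 15*c - 3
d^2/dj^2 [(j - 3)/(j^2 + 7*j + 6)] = 2*((j - 3)*(2*j + 7)^2 - (3*j + 4)*(j^2 + 7*j + 6))/(j^2 + 7*j + 6)^3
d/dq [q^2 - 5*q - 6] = 2*q - 5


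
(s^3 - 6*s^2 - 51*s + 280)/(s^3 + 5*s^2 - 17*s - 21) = (s^2 - 13*s + 40)/(s^2 - 2*s - 3)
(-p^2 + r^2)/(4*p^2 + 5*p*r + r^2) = (-p + r)/(4*p + r)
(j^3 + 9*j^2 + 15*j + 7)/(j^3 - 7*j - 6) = (j^2 + 8*j + 7)/(j^2 - j - 6)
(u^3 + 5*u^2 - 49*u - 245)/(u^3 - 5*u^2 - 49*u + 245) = (u + 5)/(u - 5)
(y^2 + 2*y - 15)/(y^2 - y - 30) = (y - 3)/(y - 6)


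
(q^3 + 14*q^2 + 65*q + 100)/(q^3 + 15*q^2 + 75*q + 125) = (q + 4)/(q + 5)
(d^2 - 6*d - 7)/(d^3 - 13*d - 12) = (d - 7)/(d^2 - d - 12)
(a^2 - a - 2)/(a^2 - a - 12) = (-a^2 + a + 2)/(-a^2 + a + 12)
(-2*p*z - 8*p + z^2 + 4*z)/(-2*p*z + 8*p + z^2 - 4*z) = (z + 4)/(z - 4)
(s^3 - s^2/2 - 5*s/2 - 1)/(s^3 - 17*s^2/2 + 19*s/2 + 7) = (s + 1)/(s - 7)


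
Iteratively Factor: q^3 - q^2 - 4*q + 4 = (q - 1)*(q^2 - 4) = (q - 1)*(q + 2)*(q - 2)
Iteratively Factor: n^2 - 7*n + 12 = (n - 3)*(n - 4)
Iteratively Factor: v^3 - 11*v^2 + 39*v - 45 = (v - 5)*(v^2 - 6*v + 9) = (v - 5)*(v - 3)*(v - 3)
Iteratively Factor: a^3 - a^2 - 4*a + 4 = (a - 2)*(a^2 + a - 2) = (a - 2)*(a - 1)*(a + 2)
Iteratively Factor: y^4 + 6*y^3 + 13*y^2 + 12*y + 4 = (y + 2)*(y^3 + 4*y^2 + 5*y + 2) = (y + 1)*(y + 2)*(y^2 + 3*y + 2) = (y + 1)*(y + 2)^2*(y + 1)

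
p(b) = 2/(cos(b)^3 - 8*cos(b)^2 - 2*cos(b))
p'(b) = 2*(3*sin(b)*cos(b)^2 - 16*sin(b)*cos(b) - 2*sin(b))/(cos(b)^3 - 8*cos(b)^2 - 2*cos(b))^2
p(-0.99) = -0.60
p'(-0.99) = 1.48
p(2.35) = -0.69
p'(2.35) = 1.82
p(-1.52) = -16.39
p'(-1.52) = 376.12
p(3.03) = -0.29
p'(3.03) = 0.08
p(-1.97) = -4.08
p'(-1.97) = -35.86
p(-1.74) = 19.02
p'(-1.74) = -138.96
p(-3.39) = -0.31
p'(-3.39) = 0.19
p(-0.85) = -0.44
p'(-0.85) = 0.83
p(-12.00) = -0.29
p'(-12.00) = -0.31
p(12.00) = -0.29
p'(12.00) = 0.31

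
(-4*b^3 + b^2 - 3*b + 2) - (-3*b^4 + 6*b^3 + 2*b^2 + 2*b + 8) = 3*b^4 - 10*b^3 - b^2 - 5*b - 6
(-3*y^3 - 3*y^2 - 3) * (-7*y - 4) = 21*y^4 + 33*y^3 + 12*y^2 + 21*y + 12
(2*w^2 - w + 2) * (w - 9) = 2*w^3 - 19*w^2 + 11*w - 18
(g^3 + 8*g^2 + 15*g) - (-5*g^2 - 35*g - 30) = g^3 + 13*g^2 + 50*g + 30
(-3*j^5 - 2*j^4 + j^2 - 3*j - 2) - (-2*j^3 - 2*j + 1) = -3*j^5 - 2*j^4 + 2*j^3 + j^2 - j - 3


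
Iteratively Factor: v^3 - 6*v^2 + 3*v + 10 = (v - 2)*(v^2 - 4*v - 5) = (v - 5)*(v - 2)*(v + 1)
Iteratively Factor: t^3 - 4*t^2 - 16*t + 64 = (t + 4)*(t^2 - 8*t + 16) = (t - 4)*(t + 4)*(t - 4)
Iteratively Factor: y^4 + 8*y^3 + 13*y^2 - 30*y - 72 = (y + 3)*(y^3 + 5*y^2 - 2*y - 24) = (y + 3)^2*(y^2 + 2*y - 8) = (y - 2)*(y + 3)^2*(y + 4)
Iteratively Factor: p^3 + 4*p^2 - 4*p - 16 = (p + 4)*(p^2 - 4) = (p - 2)*(p + 4)*(p + 2)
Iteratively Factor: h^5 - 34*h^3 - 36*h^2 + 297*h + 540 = (h + 3)*(h^4 - 3*h^3 - 25*h^2 + 39*h + 180) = (h - 4)*(h + 3)*(h^3 + h^2 - 21*h - 45) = (h - 5)*(h - 4)*(h + 3)*(h^2 + 6*h + 9) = (h - 5)*(h - 4)*(h + 3)^2*(h + 3)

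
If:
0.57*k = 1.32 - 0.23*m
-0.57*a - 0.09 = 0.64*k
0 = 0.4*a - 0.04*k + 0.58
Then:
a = -1.34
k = 1.06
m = 3.12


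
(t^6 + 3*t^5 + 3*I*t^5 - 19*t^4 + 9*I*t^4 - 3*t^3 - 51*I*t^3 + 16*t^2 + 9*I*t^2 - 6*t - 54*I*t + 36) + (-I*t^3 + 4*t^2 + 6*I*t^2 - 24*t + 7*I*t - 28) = t^6 + 3*t^5 + 3*I*t^5 - 19*t^4 + 9*I*t^4 - 3*t^3 - 52*I*t^3 + 20*t^2 + 15*I*t^2 - 30*t - 47*I*t + 8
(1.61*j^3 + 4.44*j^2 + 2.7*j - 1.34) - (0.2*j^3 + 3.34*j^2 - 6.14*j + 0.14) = 1.41*j^3 + 1.1*j^2 + 8.84*j - 1.48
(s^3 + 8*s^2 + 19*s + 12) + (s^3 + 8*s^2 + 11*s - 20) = 2*s^3 + 16*s^2 + 30*s - 8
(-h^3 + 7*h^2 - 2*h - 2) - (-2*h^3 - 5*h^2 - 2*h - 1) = h^3 + 12*h^2 - 1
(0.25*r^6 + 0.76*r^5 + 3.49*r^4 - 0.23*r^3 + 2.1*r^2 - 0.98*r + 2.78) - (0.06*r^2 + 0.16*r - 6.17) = 0.25*r^6 + 0.76*r^5 + 3.49*r^4 - 0.23*r^3 + 2.04*r^2 - 1.14*r + 8.95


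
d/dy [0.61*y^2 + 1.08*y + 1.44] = 1.22*y + 1.08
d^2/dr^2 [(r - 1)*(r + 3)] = 2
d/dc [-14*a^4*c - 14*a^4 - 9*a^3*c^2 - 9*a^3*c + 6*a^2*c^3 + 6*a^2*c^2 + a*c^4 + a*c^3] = a*(-14*a^3 - 18*a^2*c - 9*a^2 + 18*a*c^2 + 12*a*c + 4*c^3 + 3*c^2)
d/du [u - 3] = 1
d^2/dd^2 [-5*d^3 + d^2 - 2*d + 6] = 2 - 30*d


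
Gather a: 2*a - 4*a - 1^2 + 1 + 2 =2 - 2*a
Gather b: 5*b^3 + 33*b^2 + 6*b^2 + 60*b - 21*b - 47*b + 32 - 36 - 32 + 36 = 5*b^3 + 39*b^2 - 8*b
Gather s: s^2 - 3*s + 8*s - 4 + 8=s^2 + 5*s + 4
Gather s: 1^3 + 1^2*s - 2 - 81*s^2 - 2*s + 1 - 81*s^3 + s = -81*s^3 - 81*s^2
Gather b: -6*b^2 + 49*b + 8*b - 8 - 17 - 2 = -6*b^2 + 57*b - 27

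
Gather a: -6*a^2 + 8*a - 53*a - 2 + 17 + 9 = -6*a^2 - 45*a + 24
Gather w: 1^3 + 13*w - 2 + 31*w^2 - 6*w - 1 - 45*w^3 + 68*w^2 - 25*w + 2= -45*w^3 + 99*w^2 - 18*w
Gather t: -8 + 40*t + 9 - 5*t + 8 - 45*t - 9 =-10*t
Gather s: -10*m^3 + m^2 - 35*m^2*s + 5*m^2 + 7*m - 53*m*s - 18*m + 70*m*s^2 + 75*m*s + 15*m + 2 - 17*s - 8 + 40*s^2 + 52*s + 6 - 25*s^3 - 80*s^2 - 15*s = -10*m^3 + 6*m^2 + 4*m - 25*s^3 + s^2*(70*m - 40) + s*(-35*m^2 + 22*m + 20)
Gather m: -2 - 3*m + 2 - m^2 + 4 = -m^2 - 3*m + 4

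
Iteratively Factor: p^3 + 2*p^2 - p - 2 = (p - 1)*(p^2 + 3*p + 2) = (p - 1)*(p + 2)*(p + 1)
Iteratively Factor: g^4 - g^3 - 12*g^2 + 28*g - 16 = (g - 2)*(g^3 + g^2 - 10*g + 8) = (g - 2)*(g + 4)*(g^2 - 3*g + 2) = (g - 2)^2*(g + 4)*(g - 1)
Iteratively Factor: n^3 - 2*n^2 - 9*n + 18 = (n + 3)*(n^2 - 5*n + 6) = (n - 3)*(n + 3)*(n - 2)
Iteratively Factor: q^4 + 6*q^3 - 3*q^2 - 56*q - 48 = (q + 4)*(q^3 + 2*q^2 - 11*q - 12) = (q - 3)*(q + 4)*(q^2 + 5*q + 4) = (q - 3)*(q + 4)^2*(q + 1)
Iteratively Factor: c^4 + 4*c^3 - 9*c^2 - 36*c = (c - 3)*(c^3 + 7*c^2 + 12*c) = c*(c - 3)*(c^2 + 7*c + 12) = c*(c - 3)*(c + 4)*(c + 3)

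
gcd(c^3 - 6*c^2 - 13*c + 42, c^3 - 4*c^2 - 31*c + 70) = c^2 - 9*c + 14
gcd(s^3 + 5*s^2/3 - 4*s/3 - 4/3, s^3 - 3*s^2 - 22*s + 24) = s - 1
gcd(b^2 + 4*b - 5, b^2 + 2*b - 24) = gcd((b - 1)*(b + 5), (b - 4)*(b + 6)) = 1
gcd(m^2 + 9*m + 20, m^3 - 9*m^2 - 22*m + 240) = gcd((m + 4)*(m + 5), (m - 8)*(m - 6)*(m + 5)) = m + 5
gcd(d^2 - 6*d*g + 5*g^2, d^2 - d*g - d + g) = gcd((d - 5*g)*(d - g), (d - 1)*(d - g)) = d - g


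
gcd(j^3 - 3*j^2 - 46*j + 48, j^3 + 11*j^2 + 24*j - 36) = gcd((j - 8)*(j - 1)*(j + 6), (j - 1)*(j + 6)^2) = j^2 + 5*j - 6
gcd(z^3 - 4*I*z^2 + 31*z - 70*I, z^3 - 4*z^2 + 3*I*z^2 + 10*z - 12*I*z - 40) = z^2 + 3*I*z + 10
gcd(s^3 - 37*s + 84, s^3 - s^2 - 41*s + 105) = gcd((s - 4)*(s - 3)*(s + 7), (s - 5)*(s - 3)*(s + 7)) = s^2 + 4*s - 21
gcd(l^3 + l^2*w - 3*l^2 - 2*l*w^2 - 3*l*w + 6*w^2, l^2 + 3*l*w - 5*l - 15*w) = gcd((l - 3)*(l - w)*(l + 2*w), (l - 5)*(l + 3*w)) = 1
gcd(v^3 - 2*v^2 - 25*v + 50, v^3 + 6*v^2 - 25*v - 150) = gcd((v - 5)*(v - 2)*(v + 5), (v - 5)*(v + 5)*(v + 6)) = v^2 - 25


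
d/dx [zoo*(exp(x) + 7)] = zoo*exp(x)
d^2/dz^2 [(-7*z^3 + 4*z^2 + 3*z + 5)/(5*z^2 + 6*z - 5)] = 2*(-472*z^3 + 1305*z^2 + 150*z + 495)/(125*z^6 + 450*z^5 + 165*z^4 - 684*z^3 - 165*z^2 + 450*z - 125)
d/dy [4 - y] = -1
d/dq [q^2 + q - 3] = 2*q + 1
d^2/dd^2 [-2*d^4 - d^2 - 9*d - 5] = -24*d^2 - 2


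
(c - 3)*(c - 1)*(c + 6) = c^3 + 2*c^2 - 21*c + 18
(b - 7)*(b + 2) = b^2 - 5*b - 14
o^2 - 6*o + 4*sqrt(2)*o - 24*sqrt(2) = (o - 6)*(o + 4*sqrt(2))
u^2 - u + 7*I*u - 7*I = (u - 1)*(u + 7*I)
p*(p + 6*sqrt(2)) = p^2 + 6*sqrt(2)*p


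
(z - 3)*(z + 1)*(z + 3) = z^3 + z^2 - 9*z - 9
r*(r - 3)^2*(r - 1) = r^4 - 7*r^3 + 15*r^2 - 9*r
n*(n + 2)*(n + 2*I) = n^3 + 2*n^2 + 2*I*n^2 + 4*I*n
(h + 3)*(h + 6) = h^2 + 9*h + 18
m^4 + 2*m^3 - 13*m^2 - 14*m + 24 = (m - 3)*(m - 1)*(m + 2)*(m + 4)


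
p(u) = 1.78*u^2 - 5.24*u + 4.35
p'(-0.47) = -6.91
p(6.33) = 42.50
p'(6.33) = 17.29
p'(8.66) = 25.59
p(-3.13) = 38.19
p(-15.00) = 483.45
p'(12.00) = 37.48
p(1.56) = 0.51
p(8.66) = 92.46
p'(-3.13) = -16.38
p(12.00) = 197.79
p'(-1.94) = -12.15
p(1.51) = 0.50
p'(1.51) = 0.14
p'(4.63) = 11.24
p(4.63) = 18.25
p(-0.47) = 7.21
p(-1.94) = 21.21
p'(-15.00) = -58.64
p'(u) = 3.56*u - 5.24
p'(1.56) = 0.31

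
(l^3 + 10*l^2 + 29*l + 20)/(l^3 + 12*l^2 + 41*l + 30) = (l + 4)/(l + 6)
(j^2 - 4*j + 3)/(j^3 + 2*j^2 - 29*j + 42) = (j - 1)/(j^2 + 5*j - 14)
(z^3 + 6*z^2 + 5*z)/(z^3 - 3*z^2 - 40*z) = (z + 1)/(z - 8)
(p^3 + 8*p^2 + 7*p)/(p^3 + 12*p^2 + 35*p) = (p + 1)/(p + 5)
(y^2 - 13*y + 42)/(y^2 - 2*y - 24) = (y - 7)/(y + 4)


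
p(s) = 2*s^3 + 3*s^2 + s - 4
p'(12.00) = 937.00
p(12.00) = 3896.00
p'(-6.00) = 181.00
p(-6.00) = -334.00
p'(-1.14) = 1.96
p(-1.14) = -4.20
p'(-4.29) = 85.68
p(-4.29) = -110.98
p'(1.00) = 13.00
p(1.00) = 2.00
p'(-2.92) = 34.64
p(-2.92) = -31.13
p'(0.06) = 1.38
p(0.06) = -3.93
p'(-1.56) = 6.24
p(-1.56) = -5.85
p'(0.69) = 8.00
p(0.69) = -1.22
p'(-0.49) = -0.50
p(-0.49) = -4.00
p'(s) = 6*s^2 + 6*s + 1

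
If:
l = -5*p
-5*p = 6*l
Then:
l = 0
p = 0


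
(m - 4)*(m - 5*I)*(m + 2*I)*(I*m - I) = I*m^4 + 3*m^3 - 5*I*m^3 - 15*m^2 + 14*I*m^2 + 12*m - 50*I*m + 40*I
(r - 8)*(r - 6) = r^2 - 14*r + 48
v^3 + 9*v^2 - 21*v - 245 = (v - 5)*(v + 7)^2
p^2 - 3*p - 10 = (p - 5)*(p + 2)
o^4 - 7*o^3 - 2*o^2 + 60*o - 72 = (o - 6)*(o - 2)^2*(o + 3)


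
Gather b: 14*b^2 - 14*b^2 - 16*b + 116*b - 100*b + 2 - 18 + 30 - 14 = 0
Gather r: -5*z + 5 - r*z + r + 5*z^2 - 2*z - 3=r*(1 - z) + 5*z^2 - 7*z + 2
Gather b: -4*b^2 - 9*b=-4*b^2 - 9*b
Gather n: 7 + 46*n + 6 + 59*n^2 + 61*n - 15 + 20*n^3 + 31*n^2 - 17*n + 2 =20*n^3 + 90*n^2 + 90*n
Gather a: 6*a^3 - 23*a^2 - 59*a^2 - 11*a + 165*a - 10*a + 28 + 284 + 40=6*a^3 - 82*a^2 + 144*a + 352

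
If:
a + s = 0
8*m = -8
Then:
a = -s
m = -1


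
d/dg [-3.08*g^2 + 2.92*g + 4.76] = 2.92 - 6.16*g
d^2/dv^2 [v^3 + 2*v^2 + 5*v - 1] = 6*v + 4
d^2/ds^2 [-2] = 0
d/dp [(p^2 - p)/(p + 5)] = (p^2 + 10*p - 5)/(p^2 + 10*p + 25)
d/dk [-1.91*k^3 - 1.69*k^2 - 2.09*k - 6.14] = -5.73*k^2 - 3.38*k - 2.09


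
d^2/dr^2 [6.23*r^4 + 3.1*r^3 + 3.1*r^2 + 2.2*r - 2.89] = 74.76*r^2 + 18.6*r + 6.2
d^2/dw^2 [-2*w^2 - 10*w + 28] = -4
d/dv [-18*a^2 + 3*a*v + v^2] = 3*a + 2*v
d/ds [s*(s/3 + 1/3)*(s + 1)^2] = (s + 1)^2*(4*s + 1)/3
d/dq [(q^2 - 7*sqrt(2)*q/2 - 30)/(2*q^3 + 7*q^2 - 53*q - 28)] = ((4*q - 7*sqrt(2))*(2*q^3 + 7*q^2 - 53*q - 28) + (-2*q^2 + 7*sqrt(2)*q + 60)*(6*q^2 + 14*q - 53))/(2*(2*q^3 + 7*q^2 - 53*q - 28)^2)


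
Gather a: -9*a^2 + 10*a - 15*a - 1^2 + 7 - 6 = -9*a^2 - 5*a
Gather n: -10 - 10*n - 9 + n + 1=-9*n - 18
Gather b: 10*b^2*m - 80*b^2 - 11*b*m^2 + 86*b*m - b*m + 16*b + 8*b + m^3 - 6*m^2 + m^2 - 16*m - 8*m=b^2*(10*m - 80) + b*(-11*m^2 + 85*m + 24) + m^3 - 5*m^2 - 24*m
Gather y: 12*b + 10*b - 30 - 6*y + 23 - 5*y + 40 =22*b - 11*y + 33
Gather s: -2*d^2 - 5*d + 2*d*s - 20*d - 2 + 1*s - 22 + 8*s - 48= -2*d^2 - 25*d + s*(2*d + 9) - 72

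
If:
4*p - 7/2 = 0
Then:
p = 7/8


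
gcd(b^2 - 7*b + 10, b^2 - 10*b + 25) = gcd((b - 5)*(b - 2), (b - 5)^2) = b - 5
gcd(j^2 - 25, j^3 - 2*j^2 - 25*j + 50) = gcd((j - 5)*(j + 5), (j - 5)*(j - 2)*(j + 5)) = j^2 - 25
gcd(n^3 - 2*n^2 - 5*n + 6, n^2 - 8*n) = 1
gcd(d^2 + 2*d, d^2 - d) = d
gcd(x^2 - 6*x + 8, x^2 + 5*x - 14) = x - 2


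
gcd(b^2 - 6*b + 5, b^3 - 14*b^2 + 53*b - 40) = b^2 - 6*b + 5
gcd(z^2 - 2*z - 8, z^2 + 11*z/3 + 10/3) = z + 2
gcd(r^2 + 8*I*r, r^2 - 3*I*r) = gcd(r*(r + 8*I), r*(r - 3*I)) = r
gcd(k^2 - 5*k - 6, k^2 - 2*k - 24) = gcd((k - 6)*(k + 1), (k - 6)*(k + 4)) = k - 6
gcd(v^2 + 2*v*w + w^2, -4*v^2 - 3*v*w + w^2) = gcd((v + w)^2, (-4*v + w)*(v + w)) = v + w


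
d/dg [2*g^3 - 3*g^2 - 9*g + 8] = 6*g^2 - 6*g - 9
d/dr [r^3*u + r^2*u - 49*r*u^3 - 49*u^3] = u*(3*r^2 + 2*r - 49*u^2)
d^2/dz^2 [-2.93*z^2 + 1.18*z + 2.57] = -5.86000000000000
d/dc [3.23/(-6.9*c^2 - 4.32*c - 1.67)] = (44.574*c + 13.9536)/(6.9*c^2 + 4.32*c + 1.67)^2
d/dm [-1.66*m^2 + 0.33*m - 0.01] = 0.33 - 3.32*m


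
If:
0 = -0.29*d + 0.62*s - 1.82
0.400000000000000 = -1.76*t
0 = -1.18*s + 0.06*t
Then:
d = -6.30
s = -0.01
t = -0.23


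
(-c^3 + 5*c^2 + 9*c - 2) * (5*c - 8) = -5*c^4 + 33*c^3 + 5*c^2 - 82*c + 16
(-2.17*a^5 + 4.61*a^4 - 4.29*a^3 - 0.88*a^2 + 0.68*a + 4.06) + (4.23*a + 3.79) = -2.17*a^5 + 4.61*a^4 - 4.29*a^3 - 0.88*a^2 + 4.91*a + 7.85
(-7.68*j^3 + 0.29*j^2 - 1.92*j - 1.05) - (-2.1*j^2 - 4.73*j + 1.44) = -7.68*j^3 + 2.39*j^2 + 2.81*j - 2.49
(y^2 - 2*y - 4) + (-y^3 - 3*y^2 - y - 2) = -y^3 - 2*y^2 - 3*y - 6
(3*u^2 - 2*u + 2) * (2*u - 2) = 6*u^3 - 10*u^2 + 8*u - 4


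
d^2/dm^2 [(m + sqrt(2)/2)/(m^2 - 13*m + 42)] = ((2*m - 13)^2*(2*m + sqrt(2)) + (-6*m - sqrt(2) + 26)*(m^2 - 13*m + 42))/(m^2 - 13*m + 42)^3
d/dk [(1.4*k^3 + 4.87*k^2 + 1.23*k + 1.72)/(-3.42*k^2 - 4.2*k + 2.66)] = (-4.788*k^4 - 11.76*k^3 - 5.0754*k^2 + 37.6732*k + 10.4958)/(11.6964*k^4 + 28.728*k^3 - 0.554400000000001*k^2 - 22.344*k + 7.0756)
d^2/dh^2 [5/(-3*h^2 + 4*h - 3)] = 10*(9*h^2 - 12*h - 4*(3*h - 2)^2 + 9)/(3*h^2 - 4*h + 3)^3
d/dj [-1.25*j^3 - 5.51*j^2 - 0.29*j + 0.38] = -3.75*j^2 - 11.02*j - 0.29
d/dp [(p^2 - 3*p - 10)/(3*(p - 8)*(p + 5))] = 10*(3 - 2*p)/(p^4 - 6*p^3 - 71*p^2 + 240*p + 1600)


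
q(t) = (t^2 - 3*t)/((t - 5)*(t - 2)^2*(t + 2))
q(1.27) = 0.34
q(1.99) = 1673.54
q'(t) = (2*t - 3)/((t - 5)*(t - 2)^2*(t + 2)) - (t^2 - 3*t)/((t - 5)*(t - 2)^2*(t + 2)^2) - 2*(t^2 - 3*t)/((t - 5)*(t - 2)^3*(t + 2)) - (t^2 - 3*t)/((t - 5)^2*(t - 2)^2*(t + 2)) = 2*(-t^4 + 6*t^3 - 9*t^2 + 5*t - 30)/(t^7 - 12*t^6 + 37*t^5 + 46*t^4 - 344*t^3 + 208*t^2 + 720*t - 800)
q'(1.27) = 0.98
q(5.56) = 0.27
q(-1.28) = -0.11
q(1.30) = 0.37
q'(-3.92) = 0.03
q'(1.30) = 1.11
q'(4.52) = -0.70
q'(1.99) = 334027.77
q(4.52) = -0.35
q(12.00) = 0.01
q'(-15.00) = 0.00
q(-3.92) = 0.05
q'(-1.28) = 0.18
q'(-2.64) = 0.22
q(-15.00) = 0.00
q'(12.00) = 0.00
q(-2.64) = 0.14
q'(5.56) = -0.51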